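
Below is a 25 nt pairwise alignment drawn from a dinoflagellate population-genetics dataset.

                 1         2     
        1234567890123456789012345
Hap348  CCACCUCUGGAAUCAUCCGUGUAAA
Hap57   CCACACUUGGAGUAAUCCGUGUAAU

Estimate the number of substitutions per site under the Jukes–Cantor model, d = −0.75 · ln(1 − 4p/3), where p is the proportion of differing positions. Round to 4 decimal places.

0.2892

Mismatches occur at site 5 (C→A), site 6 (U→C), site 7 (C→U), site 12 (A→G), site 14 (C→A), site 25 (A→U).
p = 6/25 = 0.240000.
d = −0.75 · ln(1 − (4/3)·0.240000) = −0.75 · ln(0.680000) = −0.75 · (-0.385662) = 0.2892.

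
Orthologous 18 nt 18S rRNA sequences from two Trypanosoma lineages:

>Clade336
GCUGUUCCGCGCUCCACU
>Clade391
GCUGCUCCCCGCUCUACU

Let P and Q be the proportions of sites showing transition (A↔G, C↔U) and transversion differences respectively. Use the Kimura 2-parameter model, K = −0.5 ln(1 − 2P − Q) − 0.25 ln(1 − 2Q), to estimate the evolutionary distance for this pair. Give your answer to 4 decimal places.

0.1922

Mismatches occur at site 5 (U↔C, transition), site 9 (G↔C, transversion), site 15 (C↔U, transition).
Of the 3 differences, 2 transitions and 1 transversion over 18 sites: P = 2/18 = 0.111111, Q = 1/18 = 0.055556.
d = −0.5·ln(0.722222) − 0.25·ln(0.888888) = −0.5·(-0.325423) − 0.25·(-0.117784) = 0.1922.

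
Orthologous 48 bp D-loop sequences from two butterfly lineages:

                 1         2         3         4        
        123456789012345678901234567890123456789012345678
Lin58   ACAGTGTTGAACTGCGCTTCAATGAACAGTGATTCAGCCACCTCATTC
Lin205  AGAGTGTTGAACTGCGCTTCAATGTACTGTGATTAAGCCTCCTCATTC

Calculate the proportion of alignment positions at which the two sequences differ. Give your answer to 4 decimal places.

Differing sites — 2:C/G; 25:A/T; 28:A/T; 35:C/A; 40:A/T.
There are 5 differences over 48 sites, so p = 5/48 = 0.1042.

0.1042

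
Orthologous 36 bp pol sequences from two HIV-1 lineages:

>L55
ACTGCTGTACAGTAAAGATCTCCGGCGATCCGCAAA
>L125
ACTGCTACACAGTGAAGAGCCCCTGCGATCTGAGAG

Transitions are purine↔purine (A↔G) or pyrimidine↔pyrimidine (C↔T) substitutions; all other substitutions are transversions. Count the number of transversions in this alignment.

3

Mismatches occur at site 7 (G/A, transition), site 8 (T/C, transition), site 14 (A/G, transition), site 19 (T/G, transversion), site 21 (T/C, transition), site 24 (G/T, transversion), site 31 (C/T, transition), site 33 (C/A, transversion), site 34 (A/G, transition), site 36 (A/G, transition).
Of the 10 differences, 7 transitions and 3 transversions, so the answer is 3.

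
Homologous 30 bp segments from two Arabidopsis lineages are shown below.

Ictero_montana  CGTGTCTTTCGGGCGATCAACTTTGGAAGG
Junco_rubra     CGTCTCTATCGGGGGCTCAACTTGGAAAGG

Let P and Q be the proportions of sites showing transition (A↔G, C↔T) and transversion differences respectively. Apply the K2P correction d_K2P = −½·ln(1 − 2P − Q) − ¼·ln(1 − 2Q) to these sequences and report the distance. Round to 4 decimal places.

Differing sites — 4:G/C (Tv); 8:T/A (Tv); 14:C/G (Tv); 16:A/C (Tv); 24:T/G (Tv); 26:G/A (Ti).
Of the 6 differences, 1 transition and 5 transversions over 30 sites: P = 1/30 = 0.033333, Q = 5/30 = 0.166667.
d = −0.5·ln(0.766667) − 0.25·ln(0.666666) = −0.5·(-0.265703) − 0.25·(-0.405466) = 0.2342.

0.2342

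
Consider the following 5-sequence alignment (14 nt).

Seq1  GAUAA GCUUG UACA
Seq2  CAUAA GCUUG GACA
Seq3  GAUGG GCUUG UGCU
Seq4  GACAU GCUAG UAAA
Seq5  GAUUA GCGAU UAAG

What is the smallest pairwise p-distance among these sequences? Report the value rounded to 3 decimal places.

Pairwise Hamming distances:
  Seq1 vs Seq2: 2
  Seq1 vs Seq3: 4
  Seq1 vs Seq4: 4
  Seq1 vs Seq5: 6
  Seq2 vs Seq3: 6
  Seq2 vs Seq4: 6
  Seq2 vs Seq5: 8
  Seq3 vs Seq4: 7
  Seq3 vs Seq5: 8
  Seq4 vs Seq5: 6
The smallest is 2 mismatches, between Seq1 and Seq2; p = 2/14 = 0.143.

0.143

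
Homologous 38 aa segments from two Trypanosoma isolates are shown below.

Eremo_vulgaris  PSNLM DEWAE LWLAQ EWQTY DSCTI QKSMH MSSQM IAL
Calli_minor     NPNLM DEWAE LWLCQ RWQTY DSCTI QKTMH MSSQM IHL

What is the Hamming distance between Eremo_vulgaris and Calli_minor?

6

Differing sites — 1:P/N; 2:S/P; 14:A/C; 16:E/R; 28:S/T; 37:A/H.
That gives 6 mismatches out of 38 aligned sites, so the Hamming distance is 6.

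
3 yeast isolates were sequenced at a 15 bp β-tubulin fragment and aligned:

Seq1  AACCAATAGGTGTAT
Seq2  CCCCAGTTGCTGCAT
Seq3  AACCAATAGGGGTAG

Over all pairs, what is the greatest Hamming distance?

Pairwise Hamming distances:
  Seq1 vs Seq2: 6
  Seq1 vs Seq3: 2
  Seq2 vs Seq3: 8
The largest is 8, between Seq2 and Seq3.

8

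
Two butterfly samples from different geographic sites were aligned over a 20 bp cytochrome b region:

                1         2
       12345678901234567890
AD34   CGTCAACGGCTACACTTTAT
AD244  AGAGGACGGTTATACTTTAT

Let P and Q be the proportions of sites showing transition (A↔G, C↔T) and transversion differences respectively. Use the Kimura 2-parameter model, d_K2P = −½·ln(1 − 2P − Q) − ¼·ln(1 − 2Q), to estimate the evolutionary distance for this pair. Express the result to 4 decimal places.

0.3881

The sequences differ at positions 1 (C/A, transversion), 3 (T/A, transversion), 4 (C/G, transversion), 5 (A/G, transition), 10 (C/T, transition), 13 (C/T, transition).
Of the 6 differences, 3 transitions and 3 transversions over 20 sites: P = 3/20 = 0.150000, Q = 3/20 = 0.150000.
d = −0.5·ln(0.550000) − 0.25·ln(0.700000) = −0.5·(-0.597837) − 0.25·(-0.356675) = 0.3881.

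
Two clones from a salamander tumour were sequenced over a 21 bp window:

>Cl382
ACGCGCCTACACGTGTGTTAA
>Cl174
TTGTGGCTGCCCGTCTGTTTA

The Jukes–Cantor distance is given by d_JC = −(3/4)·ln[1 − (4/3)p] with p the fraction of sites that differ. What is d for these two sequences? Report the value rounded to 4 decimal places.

Mismatches occur at site 1 (A↔T), site 2 (C↔T), site 4 (C↔T), site 6 (C↔G), site 9 (A↔G), site 11 (A↔C), site 15 (G↔C), site 20 (A↔T).
p = 8/21 = 0.380952.
d = −0.75 · ln(1 − (4/3)·0.380952) = −0.75 · ln(0.492064) = −0.75 · (-0.709146) = 0.5319.

0.5319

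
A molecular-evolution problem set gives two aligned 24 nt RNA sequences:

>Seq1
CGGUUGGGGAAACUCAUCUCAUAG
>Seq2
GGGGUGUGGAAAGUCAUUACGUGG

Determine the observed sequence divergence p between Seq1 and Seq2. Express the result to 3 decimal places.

The sequences differ at positions 1 (C/G), 4 (U/G), 7 (G/U), 13 (C/G), 18 (C/U), 19 (U/A), 21 (A/G), 23 (A/G).
There are 8 differences over 24 sites, so p = 8/24 = 0.333.

0.333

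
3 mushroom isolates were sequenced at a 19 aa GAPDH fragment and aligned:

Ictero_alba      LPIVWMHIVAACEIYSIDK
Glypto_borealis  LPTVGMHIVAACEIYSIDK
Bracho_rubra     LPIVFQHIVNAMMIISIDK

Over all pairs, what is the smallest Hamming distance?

Pairwise Hamming distances:
  Ictero_alba vs Glypto_borealis: 2
  Ictero_alba vs Bracho_rubra: 6
  Glypto_borealis vs Bracho_rubra: 7
The smallest is 2, between Ictero_alba and Glypto_borealis.

2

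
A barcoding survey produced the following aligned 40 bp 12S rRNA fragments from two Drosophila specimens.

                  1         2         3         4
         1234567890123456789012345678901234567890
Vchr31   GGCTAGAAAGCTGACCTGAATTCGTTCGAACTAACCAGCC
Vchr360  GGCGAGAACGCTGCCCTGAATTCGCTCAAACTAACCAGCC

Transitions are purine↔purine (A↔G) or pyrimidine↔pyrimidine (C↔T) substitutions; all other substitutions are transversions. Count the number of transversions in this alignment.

3

The sequences differ at positions 4 (T/G, transversion), 9 (A/C, transversion), 14 (A/C, transversion), 25 (T/C, transition), 28 (G/A, transition).
Of the 5 differences, 2 transitions and 3 transversions, so the answer is 3.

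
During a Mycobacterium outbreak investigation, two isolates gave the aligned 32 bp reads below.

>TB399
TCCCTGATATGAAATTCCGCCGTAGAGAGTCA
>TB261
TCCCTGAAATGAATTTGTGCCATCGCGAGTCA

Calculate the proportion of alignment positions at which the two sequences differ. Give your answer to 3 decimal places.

Differing sites — 8:T/A; 14:A/T; 17:C/G; 18:C/T; 22:G/A; 24:A/C; 26:A/C.
There are 7 differences over 32 sites, so p = 7/32 = 0.219.

0.219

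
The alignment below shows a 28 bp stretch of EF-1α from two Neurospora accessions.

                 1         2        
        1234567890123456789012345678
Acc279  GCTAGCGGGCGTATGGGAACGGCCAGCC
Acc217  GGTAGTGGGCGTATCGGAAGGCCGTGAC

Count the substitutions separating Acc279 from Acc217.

Differing sites — 2:C/G; 6:C/T; 15:G/C; 20:C/G; 22:G/C; 24:C/G; 25:A/T; 27:C/A.
That gives 8 mismatches out of 28 aligned sites, so the Hamming distance is 8.

8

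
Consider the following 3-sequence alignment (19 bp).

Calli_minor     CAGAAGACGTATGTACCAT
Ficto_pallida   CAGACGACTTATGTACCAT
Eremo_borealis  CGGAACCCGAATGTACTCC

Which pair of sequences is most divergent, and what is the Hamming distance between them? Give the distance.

Pairwise Hamming distances:
  Calli_minor vs Ficto_pallida: 2
  Calli_minor vs Eremo_borealis: 7
  Ficto_pallida vs Eremo_borealis: 9
The largest is 9, between Ficto_pallida and Eremo_borealis.

9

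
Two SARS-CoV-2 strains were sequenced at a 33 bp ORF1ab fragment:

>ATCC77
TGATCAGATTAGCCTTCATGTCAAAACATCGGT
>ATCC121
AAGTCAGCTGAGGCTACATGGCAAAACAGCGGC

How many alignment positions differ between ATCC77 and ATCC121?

Mismatches occur at site 1 (T→A), site 2 (G→A), site 3 (A→G), site 8 (A→C), site 10 (T→G), site 13 (C→G), site 16 (T→A), site 21 (T→G), site 29 (T→G), site 33 (T→C).
That gives 10 mismatches out of 33 aligned sites, so the Hamming distance is 10.

10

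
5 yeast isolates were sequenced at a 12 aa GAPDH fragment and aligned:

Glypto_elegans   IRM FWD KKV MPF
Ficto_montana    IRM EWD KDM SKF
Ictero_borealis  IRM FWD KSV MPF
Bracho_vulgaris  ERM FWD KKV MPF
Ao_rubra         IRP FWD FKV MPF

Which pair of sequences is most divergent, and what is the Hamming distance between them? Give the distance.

7

Pairwise Hamming distances:
  Glypto_elegans vs Ficto_montana: 5
  Glypto_elegans vs Ictero_borealis: 1
  Glypto_elegans vs Bracho_vulgaris: 1
  Glypto_elegans vs Ao_rubra: 2
  Ficto_montana vs Ictero_borealis: 5
  Ficto_montana vs Bracho_vulgaris: 6
  Ficto_montana vs Ao_rubra: 7
  Ictero_borealis vs Bracho_vulgaris: 2
  Ictero_borealis vs Ao_rubra: 3
  Bracho_vulgaris vs Ao_rubra: 3
The largest is 7, between Ficto_montana and Ao_rubra.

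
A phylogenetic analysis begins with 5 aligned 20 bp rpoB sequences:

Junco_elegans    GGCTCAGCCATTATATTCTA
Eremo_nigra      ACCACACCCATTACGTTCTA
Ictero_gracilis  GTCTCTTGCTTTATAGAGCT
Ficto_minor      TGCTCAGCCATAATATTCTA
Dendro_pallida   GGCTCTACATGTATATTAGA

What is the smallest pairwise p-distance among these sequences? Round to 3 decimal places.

Pairwise Hamming distances:
  Junco_elegans vs Eremo_nigra: 6
  Junco_elegans vs Ictero_gracilis: 10
  Junco_elegans vs Ficto_minor: 2
  Junco_elegans vs Dendro_pallida: 7
  Eremo_nigra vs Ictero_gracilis: 14
  Eremo_nigra vs Ficto_minor: 7
  Eremo_nigra vs Dendro_pallida: 12
  Ictero_gracilis vs Ficto_minor: 12
  Ictero_gracilis vs Dendro_pallida: 10
  Ficto_minor vs Dendro_pallida: 9
The smallest is 2 mismatches, between Junco_elegans and Ficto_minor; p = 2/20 = 0.100.

0.100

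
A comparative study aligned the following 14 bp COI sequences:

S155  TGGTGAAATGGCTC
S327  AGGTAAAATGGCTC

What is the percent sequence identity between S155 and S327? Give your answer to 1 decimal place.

85.7%

The sequences differ at positions 1 (T/A), 5 (G/A).
12 of the 14 sites match, so the percent identity is 12/14 × 100 = 85.7%.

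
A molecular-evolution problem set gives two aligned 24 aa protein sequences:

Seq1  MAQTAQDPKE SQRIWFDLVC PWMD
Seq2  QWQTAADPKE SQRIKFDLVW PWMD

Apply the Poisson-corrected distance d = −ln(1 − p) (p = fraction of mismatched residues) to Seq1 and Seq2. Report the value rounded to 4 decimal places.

0.2336

Differing sites — 1:M/Q; 2:A/W; 6:Q/A; 15:W/K; 20:C/W.
p = 5/24 = 0.208333.
d = −ln(1 − 0.208333) = −ln(0.791667) = 0.2336.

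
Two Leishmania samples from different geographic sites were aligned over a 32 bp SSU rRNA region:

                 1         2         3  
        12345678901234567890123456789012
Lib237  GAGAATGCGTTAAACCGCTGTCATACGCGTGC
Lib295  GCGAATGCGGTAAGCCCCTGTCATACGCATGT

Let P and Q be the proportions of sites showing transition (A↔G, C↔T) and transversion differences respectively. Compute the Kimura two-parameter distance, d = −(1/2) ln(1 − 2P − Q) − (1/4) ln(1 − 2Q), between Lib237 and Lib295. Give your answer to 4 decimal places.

Mismatches occur at site 2 (A↔C, transversion), site 10 (T↔G, transversion), site 14 (A↔G, transition), site 17 (G↔C, transversion), site 29 (G↔A, transition), site 32 (C↔T, transition).
Of the 6 differences, 3 transitions and 3 transversions over 32 sites: P = 3/32 = 0.093750, Q = 3/32 = 0.093750.
d = −0.5·ln(0.718750) − 0.25·ln(0.812500) = −0.5·(-0.330242) − 0.25·(-0.207639) = 0.2170.

0.2170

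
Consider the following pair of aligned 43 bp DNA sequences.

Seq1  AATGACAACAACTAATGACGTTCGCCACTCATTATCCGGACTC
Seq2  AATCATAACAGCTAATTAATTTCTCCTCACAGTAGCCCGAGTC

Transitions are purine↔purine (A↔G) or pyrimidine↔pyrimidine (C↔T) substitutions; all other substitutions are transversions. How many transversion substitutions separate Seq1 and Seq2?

11

Mismatches occur at site 4 (G↔C, transversion), site 6 (C↔T, transition), site 11 (A↔G, transition), site 17 (G↔T, transversion), site 19 (C↔A, transversion), site 20 (G↔T, transversion), site 24 (G↔T, transversion), site 27 (A↔T, transversion), site 29 (T↔A, transversion), site 32 (T↔G, transversion), site 35 (T↔G, transversion), site 38 (G↔C, transversion), site 41 (C↔G, transversion).
Of the 13 differences, 2 transitions and 11 transversions, so the answer is 11.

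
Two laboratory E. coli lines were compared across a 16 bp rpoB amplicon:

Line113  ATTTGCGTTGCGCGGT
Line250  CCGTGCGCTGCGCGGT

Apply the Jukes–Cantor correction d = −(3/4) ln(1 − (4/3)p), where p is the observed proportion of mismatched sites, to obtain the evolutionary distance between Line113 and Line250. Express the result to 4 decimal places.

Mismatches occur at site 1 (A/C), site 2 (T/C), site 3 (T/G), site 8 (T/C).
p = 4/16 = 0.250000.
d = −0.75 · ln(1 − (4/3)·0.250000) = −0.75 · ln(0.666667) = −0.75 · (-0.405465) = 0.3041.

0.3041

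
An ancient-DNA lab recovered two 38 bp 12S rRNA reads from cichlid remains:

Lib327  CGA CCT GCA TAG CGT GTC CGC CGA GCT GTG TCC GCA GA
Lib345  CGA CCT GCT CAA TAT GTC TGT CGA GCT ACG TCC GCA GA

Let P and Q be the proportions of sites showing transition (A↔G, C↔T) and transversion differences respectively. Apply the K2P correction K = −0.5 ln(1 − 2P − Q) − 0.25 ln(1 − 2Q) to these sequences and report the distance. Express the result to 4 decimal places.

The sequences differ at positions 9 (A/T, transversion), 10 (T/C, transition), 12 (G/A, transition), 13 (C/T, transition), 14 (G/A, transition), 19 (C/T, transition), 21 (C/T, transition), 28 (G/A, transition), 29 (T/C, transition).
Of the 9 differences, 8 transitions and 1 transversion over 38 sites: P = 8/38 = 0.210526, Q = 1/38 = 0.026316.
d = −0.5·ln(0.552632) − 0.25·ln(0.947368) = −0.5·(-0.593063) − 0.25·(-0.054068) = 0.3100.

0.3100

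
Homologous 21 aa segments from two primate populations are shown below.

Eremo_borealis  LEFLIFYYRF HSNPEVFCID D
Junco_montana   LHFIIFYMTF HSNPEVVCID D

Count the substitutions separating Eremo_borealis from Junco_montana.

The sequences differ at positions 2 (E/H), 4 (L/I), 8 (Y/M), 9 (R/T), 17 (F/V).
That gives 5 mismatches out of 21 aligned sites, so the Hamming distance is 5.

5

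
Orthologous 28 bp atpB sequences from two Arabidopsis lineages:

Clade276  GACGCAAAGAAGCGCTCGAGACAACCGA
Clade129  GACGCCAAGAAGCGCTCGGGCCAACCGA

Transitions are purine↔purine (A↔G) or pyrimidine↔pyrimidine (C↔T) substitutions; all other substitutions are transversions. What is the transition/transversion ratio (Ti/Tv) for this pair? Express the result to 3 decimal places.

Mismatches occur at site 6 (A↔C, transversion), site 19 (A↔G, transition), site 21 (A↔C, transversion).
Of the 3 differences, 1 transition and 2 transversions, so Ti/Tv = 1/2 = 0.500.

0.500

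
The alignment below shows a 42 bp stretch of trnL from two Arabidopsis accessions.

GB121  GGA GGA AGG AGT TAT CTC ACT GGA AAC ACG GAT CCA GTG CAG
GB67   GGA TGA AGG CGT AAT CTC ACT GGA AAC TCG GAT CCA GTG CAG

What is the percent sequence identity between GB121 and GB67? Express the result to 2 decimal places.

Differing sites — 4:G/T; 10:A/C; 13:T/A; 28:A/T.
38 of the 42 sites match, so the percent identity is 38/42 × 100 = 90.48%.

90.48%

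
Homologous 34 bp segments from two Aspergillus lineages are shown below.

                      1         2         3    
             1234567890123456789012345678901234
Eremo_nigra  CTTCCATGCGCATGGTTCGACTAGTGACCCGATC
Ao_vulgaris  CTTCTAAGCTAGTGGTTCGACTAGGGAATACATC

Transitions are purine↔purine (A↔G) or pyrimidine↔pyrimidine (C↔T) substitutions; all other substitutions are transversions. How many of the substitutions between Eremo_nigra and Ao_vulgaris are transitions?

3

The sequences differ at positions 5 (C/T, transition), 7 (T/A, transversion), 10 (G/T, transversion), 11 (C/A, transversion), 12 (A/G, transition), 25 (T/G, transversion), 28 (C/A, transversion), 29 (C/T, transition), 30 (C/A, transversion), 31 (G/C, transversion).
Of the 10 differences, 3 transitions and 7 transversions, so the answer is 3.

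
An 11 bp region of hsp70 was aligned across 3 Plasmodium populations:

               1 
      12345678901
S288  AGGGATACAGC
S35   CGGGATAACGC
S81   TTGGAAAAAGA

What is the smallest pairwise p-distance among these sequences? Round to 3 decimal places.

0.273

Pairwise Hamming distances:
  S288 vs S35: 3
  S288 vs S81: 5
  S35 vs S81: 5
The smallest is 3 mismatches, between S288 and S35; p = 3/11 = 0.273.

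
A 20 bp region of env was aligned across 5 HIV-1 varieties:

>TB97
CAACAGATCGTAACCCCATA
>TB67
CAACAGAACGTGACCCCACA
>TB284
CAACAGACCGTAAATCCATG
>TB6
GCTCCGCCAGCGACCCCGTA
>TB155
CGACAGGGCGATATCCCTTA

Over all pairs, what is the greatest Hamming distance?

Pairwise Hamming distances:
  TB97 vs TB67: 3
  TB97 vs TB284: 4
  TB97 vs TB6: 10
  TB97 vs TB155: 7
  TB67 vs TB284: 6
  TB67 vs TB6: 10
  TB67 vs TB155: 8
  TB284 vs TB6: 12
  TB284 vs TB155: 9
  TB6 vs TB155: 11
The largest is 12, between TB284 and TB6.

12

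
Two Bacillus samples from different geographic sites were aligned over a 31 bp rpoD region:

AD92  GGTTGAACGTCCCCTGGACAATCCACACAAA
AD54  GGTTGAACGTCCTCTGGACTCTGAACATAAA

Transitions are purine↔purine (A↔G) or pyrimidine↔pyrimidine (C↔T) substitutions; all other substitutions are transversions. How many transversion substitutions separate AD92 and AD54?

4

Differing sites — 13:C/T (Ti); 20:A/T (Tv); 21:A/C (Tv); 23:C/G (Tv); 24:C/A (Tv); 28:C/T (Ti).
Of the 6 differences, 2 transitions and 4 transversions, so the answer is 4.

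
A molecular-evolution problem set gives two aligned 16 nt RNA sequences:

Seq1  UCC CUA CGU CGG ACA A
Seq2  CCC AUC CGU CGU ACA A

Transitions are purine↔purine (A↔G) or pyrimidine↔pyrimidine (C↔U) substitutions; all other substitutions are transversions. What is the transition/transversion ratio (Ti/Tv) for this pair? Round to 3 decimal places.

Mismatches occur at site 1 (U↔C, transition), site 4 (C↔A, transversion), site 6 (A↔C, transversion), site 12 (G↔U, transversion).
Of the 4 differences, 1 transition and 3 transversions, so Ti/Tv = 1/3 = 0.333.

0.333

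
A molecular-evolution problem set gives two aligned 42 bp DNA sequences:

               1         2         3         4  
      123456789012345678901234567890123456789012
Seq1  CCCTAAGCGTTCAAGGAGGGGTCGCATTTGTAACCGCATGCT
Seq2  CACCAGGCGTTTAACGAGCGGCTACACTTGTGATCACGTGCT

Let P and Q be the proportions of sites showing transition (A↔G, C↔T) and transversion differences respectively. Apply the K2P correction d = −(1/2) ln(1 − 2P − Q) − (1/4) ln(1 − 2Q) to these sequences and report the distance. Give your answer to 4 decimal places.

Differing sites — 2:C/A (Tv); 4:T/C (Ti); 6:A/G (Ti); 12:C/T (Ti); 15:G/C (Tv); 19:G/C (Tv); 22:T/C (Ti); 23:C/T (Ti); 24:G/A (Ti); 27:T/C (Ti); 32:A/G (Ti); 34:C/T (Ti); 36:G/A (Ti); 38:A/G (Ti).
Of the 14 differences, 11 transitions and 3 transversions over 42 sites: P = 11/42 = 0.261905, Q = 3/42 = 0.071429.
d = −0.5·ln(0.404761) − 0.25·ln(0.857142) = −0.5·(-0.904459) − 0.25·(-0.154152) = 0.4908.

0.4908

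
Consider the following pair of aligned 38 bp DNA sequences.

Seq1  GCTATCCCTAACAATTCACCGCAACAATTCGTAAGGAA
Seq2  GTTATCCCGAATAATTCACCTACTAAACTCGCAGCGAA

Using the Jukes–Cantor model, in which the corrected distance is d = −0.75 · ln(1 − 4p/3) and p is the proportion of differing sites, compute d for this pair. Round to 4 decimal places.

Differing sites — 2:C/T; 9:T/G; 12:C/T; 21:G/T; 22:C/A; 23:A/C; 24:A/T; 25:C/A; 28:T/C; 32:T/C; 34:A/G; 35:G/C.
p = 12/38 = 0.315789.
d = −0.75 · ln(1 − (4/3)·0.315789) = −0.75 · ln(0.578948) = −0.75 · (-0.546543) = 0.4099.

0.4099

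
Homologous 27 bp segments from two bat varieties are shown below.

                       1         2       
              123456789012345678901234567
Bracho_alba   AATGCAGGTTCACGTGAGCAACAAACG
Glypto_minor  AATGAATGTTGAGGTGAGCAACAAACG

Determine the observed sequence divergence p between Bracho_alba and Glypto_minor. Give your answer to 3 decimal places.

0.148

Mismatches occur at site 5 (C/A), site 7 (G/T), site 11 (C/G), site 13 (C/G).
There are 4 differences over 27 sites, so p = 4/27 = 0.148.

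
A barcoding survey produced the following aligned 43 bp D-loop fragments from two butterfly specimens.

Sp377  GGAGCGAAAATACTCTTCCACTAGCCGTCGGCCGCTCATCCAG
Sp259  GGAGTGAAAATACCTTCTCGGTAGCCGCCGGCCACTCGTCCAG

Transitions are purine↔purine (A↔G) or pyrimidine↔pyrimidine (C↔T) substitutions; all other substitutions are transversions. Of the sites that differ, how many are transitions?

Differing sites — 5:C/T (Ti); 14:T/C (Ti); 15:C/T (Ti); 17:T/C (Ti); 18:C/T (Ti); 20:A/G (Ti); 21:C/G (Tv); 28:T/C (Ti); 34:G/A (Ti); 38:A/G (Ti).
Of the 10 differences, 9 transitions and 1 transversion, so the answer is 9.

9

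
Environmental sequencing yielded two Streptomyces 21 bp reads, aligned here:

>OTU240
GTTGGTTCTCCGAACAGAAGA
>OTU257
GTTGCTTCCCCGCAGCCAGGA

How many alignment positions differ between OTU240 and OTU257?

Differing sites — 5:G/C; 9:T/C; 13:A/C; 15:C/G; 16:A/C; 17:G/C; 19:A/G.
That gives 7 mismatches out of 21 aligned sites, so the Hamming distance is 7.

7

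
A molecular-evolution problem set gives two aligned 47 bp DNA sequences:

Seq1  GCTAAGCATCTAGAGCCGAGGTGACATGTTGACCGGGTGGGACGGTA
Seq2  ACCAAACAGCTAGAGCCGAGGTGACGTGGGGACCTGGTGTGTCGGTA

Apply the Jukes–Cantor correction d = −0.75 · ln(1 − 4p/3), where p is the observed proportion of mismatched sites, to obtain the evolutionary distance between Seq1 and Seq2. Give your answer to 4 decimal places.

The sequences differ at positions 1 (G/A), 3 (T/C), 6 (G/A), 9 (T/G), 26 (A/G), 29 (T/G), 30 (T/G), 35 (G/T), 40 (G/T), 42 (A/T).
p = 10/47 = 0.212766.
d = −0.75 · ln(1 − (4/3)·0.212766) = −0.75 · ln(0.716312) = −0.75 · (-0.333639) = 0.2502.

0.2502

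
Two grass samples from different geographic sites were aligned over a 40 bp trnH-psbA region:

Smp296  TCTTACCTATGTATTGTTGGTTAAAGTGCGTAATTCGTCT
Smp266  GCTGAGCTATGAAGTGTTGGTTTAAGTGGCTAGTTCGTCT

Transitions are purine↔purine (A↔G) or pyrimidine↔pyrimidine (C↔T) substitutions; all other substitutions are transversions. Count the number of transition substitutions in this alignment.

1

Differing sites — 1:T/G (Tv); 4:T/G (Tv); 6:C/G (Tv); 12:T/A (Tv); 14:T/G (Tv); 23:A/T (Tv); 29:C/G (Tv); 30:G/C (Tv); 33:A/G (Ti).
Of the 9 differences, 1 transition and 8 transversions, so the answer is 1.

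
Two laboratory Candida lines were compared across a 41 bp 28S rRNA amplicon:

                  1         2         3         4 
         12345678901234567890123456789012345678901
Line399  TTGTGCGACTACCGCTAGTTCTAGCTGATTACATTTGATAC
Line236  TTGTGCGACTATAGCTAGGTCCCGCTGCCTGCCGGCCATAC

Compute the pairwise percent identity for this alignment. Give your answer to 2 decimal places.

Differing sites — 12:C/T; 13:C/A; 19:T/G; 22:T/C; 23:A/C; 28:A/C; 29:T/C; 31:A/G; 33:A/C; 34:T/G; 35:T/G; 36:T/C; 37:G/C.
28 of the 41 sites match, so the percent identity is 28/41 × 100 = 68.29%.

68.29%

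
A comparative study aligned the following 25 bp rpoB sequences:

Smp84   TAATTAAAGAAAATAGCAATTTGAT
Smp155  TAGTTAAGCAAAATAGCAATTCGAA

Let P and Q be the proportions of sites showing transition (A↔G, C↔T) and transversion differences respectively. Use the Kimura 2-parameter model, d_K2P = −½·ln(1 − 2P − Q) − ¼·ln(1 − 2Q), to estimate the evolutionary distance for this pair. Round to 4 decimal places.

0.2364

The sequences differ at positions 3 (A/G, transition), 8 (A/G, transition), 9 (G/C, transversion), 22 (T/C, transition), 25 (T/A, transversion).
Of the 5 differences, 3 transitions and 2 transversions over 25 sites: P = 3/25 = 0.120000, Q = 2/25 = 0.080000.
d = −0.5·ln(0.680000) − 0.25·ln(0.840000) = −0.5·(-0.385662) − 0.25·(-0.174353) = 0.2364.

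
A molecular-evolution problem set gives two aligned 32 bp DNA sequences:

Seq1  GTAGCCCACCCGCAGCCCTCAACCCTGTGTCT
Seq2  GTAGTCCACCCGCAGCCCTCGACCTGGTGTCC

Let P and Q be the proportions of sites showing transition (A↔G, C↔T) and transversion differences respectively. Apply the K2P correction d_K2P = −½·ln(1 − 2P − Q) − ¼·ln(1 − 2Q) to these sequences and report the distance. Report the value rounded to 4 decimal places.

0.1813

Mismatches occur at site 5 (C/T, transition), site 21 (A/G, transition), site 25 (C/T, transition), site 26 (T/G, transversion), site 32 (T/C, transition).
Of the 5 differences, 4 transitions and 1 transversion over 32 sites: P = 4/32 = 0.125000, Q = 1/32 = 0.031250.
d = −0.5·ln(0.718750) − 0.25·ln(0.937500) = −0.5·(-0.330242) − 0.25·(-0.064539) = 0.1813.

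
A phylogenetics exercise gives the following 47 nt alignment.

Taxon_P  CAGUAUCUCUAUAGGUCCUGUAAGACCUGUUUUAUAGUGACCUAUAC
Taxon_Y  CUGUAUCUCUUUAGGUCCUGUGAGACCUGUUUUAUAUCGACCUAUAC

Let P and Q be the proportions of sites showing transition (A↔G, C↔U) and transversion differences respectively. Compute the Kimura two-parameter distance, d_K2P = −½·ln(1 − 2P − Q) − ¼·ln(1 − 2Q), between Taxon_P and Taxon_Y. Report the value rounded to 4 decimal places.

The sequences differ at positions 2 (A/U, transversion), 11 (A/U, transversion), 22 (A/G, transition), 37 (G/U, transversion), 38 (U/C, transition).
Of the 5 differences, 2 transitions and 3 transversions over 47 sites: P = 2/47 = 0.042553, Q = 3/47 = 0.063830.
d = −0.5·ln(0.851064) − 0.25·ln(0.872340) = −0.5·(-0.161268) − 0.25·(-0.136576) = 0.1148.

0.1148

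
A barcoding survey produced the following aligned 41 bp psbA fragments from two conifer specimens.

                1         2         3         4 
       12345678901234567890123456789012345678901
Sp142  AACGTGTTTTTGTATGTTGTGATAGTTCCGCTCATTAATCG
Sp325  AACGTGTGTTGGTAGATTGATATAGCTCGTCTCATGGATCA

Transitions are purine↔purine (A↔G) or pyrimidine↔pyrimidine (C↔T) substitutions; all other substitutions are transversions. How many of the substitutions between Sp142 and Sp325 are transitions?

4

Differing sites — 8:T/G (Tv); 11:T/G (Tv); 15:T/G (Tv); 16:G/A (Ti); 20:T/A (Tv); 21:G/T (Tv); 26:T/C (Ti); 29:C/G (Tv); 30:G/T (Tv); 36:T/G (Tv); 37:A/G (Ti); 41:G/A (Ti).
Of the 12 differences, 4 transitions and 8 transversions, so the answer is 4.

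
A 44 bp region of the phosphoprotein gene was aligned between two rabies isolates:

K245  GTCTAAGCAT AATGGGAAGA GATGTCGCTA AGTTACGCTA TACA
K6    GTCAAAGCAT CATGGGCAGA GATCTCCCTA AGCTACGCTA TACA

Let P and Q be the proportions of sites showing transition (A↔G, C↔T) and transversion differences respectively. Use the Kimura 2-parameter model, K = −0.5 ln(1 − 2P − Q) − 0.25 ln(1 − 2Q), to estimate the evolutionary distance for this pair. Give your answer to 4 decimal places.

0.1511

Differing sites — 4:T/A (Tv); 11:A/C (Tv); 17:A/C (Tv); 24:G/C (Tv); 27:G/C (Tv); 33:T/C (Ti).
Of the 6 differences, 1 transition and 5 transversions over 44 sites: P = 1/44 = 0.022727, Q = 5/44 = 0.113636.
d = −0.5·ln(0.840910) − 0.25·ln(0.772728) = −0.5·(-0.173271) − 0.25·(-0.257828) = 0.1511.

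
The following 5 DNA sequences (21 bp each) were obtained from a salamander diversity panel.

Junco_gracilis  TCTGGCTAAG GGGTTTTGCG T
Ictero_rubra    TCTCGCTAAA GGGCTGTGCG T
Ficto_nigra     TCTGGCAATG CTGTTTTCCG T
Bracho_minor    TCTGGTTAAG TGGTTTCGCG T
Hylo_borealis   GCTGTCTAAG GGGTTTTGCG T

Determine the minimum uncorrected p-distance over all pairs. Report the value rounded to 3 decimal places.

Pairwise Hamming distances:
  Junco_gracilis vs Ictero_rubra: 4
  Junco_gracilis vs Ficto_nigra: 5
  Junco_gracilis vs Bracho_minor: 3
  Junco_gracilis vs Hylo_borealis: 2
  Ictero_rubra vs Ficto_nigra: 9
  Ictero_rubra vs Bracho_minor: 7
  Ictero_rubra vs Hylo_borealis: 6
  Ficto_nigra vs Bracho_minor: 7
  Ficto_nigra vs Hylo_borealis: 7
  Bracho_minor vs Hylo_borealis: 5
The smallest is 2 mismatches, between Junco_gracilis and Hylo_borealis; p = 2/21 = 0.095.

0.095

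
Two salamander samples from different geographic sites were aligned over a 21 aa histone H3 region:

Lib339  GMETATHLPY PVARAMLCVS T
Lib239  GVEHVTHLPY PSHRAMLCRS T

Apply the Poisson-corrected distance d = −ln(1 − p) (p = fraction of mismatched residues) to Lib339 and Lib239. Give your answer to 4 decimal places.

0.3365

The sequences differ at positions 2 (M/V), 4 (T/H), 5 (A/V), 12 (V/S), 13 (A/H), 19 (V/R).
p = 6/21 = 0.285714.
d = −ln(1 − 0.285714) = −ln(0.714286) = 0.3365.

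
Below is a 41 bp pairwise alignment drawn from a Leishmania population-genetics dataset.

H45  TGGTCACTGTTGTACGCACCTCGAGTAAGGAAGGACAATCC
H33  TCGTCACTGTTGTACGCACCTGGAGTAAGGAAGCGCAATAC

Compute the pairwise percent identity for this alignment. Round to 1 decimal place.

87.8%

The sequences differ at positions 2 (G/C), 22 (C/G), 34 (G/C), 35 (A/G), 40 (C/A).
36 of the 41 sites match, so the percent identity is 36/41 × 100 = 87.8%.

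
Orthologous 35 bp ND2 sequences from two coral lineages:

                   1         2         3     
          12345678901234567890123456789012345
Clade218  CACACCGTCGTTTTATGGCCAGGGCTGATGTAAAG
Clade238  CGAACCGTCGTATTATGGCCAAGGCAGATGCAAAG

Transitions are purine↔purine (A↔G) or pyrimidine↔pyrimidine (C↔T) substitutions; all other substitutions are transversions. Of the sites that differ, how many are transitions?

Differing sites — 2:A/G (Ti); 3:C/A (Tv); 12:T/A (Tv); 22:G/A (Ti); 26:T/A (Tv); 31:T/C (Ti).
Of the 6 differences, 3 transitions and 3 transversions, so the answer is 3.

3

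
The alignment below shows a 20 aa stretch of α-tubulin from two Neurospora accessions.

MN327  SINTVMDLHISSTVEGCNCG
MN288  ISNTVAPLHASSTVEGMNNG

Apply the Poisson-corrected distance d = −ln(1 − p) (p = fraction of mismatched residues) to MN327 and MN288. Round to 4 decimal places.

The sequences differ at positions 1 (S/I), 2 (I/S), 6 (M/A), 7 (D/P), 10 (I/A), 17 (C/M), 19 (C/N).
p = 7/20 = 0.350000.
d = −ln(1 − 0.350000) = −ln(0.650000) = 0.4308.

0.4308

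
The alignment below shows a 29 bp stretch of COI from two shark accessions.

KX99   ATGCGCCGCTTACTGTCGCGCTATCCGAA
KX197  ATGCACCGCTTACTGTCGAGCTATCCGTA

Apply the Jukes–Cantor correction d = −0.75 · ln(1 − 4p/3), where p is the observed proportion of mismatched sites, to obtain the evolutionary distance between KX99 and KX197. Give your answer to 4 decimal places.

Mismatches occur at site 5 (G→A), site 19 (C→A), site 28 (A→T).
p = 3/29 = 0.103448.
d = −0.75 · ln(1 − (4/3)·0.103448) = −0.75 · ln(0.862069) = −0.75 · (-0.148420) = 0.1113.

0.1113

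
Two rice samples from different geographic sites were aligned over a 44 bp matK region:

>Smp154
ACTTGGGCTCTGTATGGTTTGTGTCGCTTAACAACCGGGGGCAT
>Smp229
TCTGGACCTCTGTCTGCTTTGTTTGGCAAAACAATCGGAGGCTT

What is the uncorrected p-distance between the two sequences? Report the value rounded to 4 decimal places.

0.2955

Mismatches occur at site 1 (A/T), site 4 (T/G), site 6 (G/A), site 7 (G/C), site 14 (A/C), site 17 (G/C), site 23 (G/T), site 25 (C/G), site 28 (T/A), site 29 (T/A), site 35 (C/T), site 39 (G/A), site 43 (A/T).
There are 13 differences over 44 sites, so p = 13/44 = 0.2955.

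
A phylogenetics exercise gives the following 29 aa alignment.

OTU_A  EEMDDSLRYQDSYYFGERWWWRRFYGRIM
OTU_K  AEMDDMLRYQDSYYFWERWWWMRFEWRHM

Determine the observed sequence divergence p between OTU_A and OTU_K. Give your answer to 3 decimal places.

0.241

The sequences differ at positions 1 (E/A), 6 (S/M), 16 (G/W), 22 (R/M), 25 (Y/E), 26 (G/W), 28 (I/H).
There are 7 differences over 29 sites, so p = 7/29 = 0.241.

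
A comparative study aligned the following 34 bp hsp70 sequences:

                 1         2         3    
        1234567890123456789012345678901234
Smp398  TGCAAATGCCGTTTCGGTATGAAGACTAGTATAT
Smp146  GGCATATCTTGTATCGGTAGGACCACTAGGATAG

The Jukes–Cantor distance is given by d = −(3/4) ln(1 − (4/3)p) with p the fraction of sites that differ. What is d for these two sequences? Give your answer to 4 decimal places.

0.4234

The sequences differ at positions 1 (T/G), 5 (A/T), 8 (G/C), 9 (C/T), 10 (C/T), 13 (T/A), 20 (T/G), 23 (A/C), 24 (G/C), 30 (T/G), 34 (T/G).
p = 11/34 = 0.323529.
d = −0.75 · ln(1 − (4/3)·0.323529) = −0.75 · ln(0.568628) = −0.75 · (-0.564529) = 0.4234.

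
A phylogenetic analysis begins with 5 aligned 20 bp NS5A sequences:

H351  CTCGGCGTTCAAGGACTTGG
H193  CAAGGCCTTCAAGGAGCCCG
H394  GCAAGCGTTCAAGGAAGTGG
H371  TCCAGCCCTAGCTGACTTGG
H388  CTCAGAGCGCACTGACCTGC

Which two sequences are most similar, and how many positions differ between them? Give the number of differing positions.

6

Pairwise Hamming distances:
  H351 vs H193: 7
  H351 vs H394: 6
  H351 vs H371: 9
  H351 vs H388: 8
  H193 vs H394: 8
  H193 vs H371: 13
  H193 vs H388: 13
  H394 vs H371: 10
  H394 vs H388: 11
  H371 vs H388: 9
The smallest is 6, between H351 and H394.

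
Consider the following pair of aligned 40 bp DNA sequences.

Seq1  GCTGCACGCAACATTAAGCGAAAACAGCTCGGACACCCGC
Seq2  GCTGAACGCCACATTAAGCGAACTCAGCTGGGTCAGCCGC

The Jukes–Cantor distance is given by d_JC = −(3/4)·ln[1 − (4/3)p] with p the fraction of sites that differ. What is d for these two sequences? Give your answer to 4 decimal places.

Differing sites — 5:C/A; 10:A/C; 23:A/C; 24:A/T; 30:C/G; 33:A/T; 36:C/G.
p = 7/40 = 0.175000.
d = −0.75 · ln(1 − (4/3)·0.175000) = −0.75 · ln(0.766667) = −0.75 · (-0.265703) = 0.1993.

0.1993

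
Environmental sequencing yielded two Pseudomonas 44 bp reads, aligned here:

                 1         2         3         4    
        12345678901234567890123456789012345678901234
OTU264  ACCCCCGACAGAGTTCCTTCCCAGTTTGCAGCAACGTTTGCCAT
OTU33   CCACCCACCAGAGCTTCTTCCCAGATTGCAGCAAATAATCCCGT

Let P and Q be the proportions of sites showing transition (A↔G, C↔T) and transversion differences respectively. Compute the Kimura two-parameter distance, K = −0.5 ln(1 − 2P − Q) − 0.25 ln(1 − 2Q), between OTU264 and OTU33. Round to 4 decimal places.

Mismatches occur at site 1 (A/C, transversion), site 3 (C/A, transversion), site 7 (G/A, transition), site 8 (A/C, transversion), site 14 (T/C, transition), site 16 (C/T, transition), site 25 (T/A, transversion), site 35 (C/A, transversion), site 36 (G/T, transversion), site 37 (T/A, transversion), site 38 (T/A, transversion), site 40 (G/C, transversion), site 43 (A/G, transition).
Of the 13 differences, 4 transitions and 9 transversions over 44 sites: P = 4/44 = 0.090909, Q = 9/44 = 0.204545.
d = −0.5·ln(0.613637) − 0.25·ln(0.590910) = −0.5·(-0.488352) − 0.25·(-0.526092) = 0.3757.

0.3757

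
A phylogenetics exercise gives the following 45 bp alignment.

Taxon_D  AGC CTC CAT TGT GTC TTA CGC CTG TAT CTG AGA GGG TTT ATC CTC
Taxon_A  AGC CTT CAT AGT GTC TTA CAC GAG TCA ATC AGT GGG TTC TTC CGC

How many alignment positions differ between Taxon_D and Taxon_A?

Mismatches occur at site 6 (C↔T), site 10 (T↔A), site 20 (G↔A), site 22 (C↔G), site 23 (T↔A), site 26 (A↔C), site 27 (T↔A), site 28 (C↔A), site 30 (G↔C), site 33 (A↔T), site 39 (T↔C), site 40 (A↔T), site 44 (T↔G).
That gives 13 mismatches out of 45 aligned sites, so the Hamming distance is 13.

13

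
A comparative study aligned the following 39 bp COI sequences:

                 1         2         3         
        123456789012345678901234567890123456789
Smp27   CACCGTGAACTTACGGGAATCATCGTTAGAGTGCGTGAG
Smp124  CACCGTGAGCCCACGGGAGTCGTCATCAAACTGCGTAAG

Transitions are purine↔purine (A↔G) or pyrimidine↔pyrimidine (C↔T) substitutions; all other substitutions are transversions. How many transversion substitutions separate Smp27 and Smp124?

The sequences differ at positions 9 (A/G, transition), 11 (T/C, transition), 12 (T/C, transition), 19 (A/G, transition), 22 (A/G, transition), 25 (G/A, transition), 27 (T/C, transition), 29 (G/A, transition), 31 (G/C, transversion), 37 (G/A, transition).
Of the 10 differences, 9 transitions and 1 transversion, so the answer is 1.

1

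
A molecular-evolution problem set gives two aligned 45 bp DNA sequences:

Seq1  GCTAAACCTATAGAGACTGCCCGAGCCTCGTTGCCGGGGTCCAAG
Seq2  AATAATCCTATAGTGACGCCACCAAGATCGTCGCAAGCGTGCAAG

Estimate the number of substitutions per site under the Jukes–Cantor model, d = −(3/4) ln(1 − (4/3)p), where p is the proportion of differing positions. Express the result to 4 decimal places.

Differing sites — 1:G/A; 2:C/A; 6:A/T; 14:A/T; 18:T/G; 19:G/C; 21:C/A; 23:G/C; 25:G/A; 26:C/G; 27:C/A; 32:T/C; 35:C/A; 36:G/A; 38:G/C; 41:C/G.
p = 16/45 = 0.355556.
d = −0.75 · ln(1 − (4/3)·0.355556) = −0.75 · ln(0.525925) = −0.75 · (-0.642597) = 0.4819.

0.4819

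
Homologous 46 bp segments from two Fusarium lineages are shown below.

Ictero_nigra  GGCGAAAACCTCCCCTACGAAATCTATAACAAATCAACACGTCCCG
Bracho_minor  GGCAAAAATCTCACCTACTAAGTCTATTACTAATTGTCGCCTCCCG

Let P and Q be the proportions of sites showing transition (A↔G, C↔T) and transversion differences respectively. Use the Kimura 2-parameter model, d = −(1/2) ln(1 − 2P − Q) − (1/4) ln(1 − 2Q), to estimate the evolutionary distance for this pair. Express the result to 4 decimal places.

The sequences differ at positions 4 (G/A, transition), 9 (C/T, transition), 13 (C/A, transversion), 19 (G/T, transversion), 22 (A/G, transition), 28 (A/T, transversion), 31 (A/T, transversion), 35 (C/T, transition), 36 (A/G, transition), 37 (A/T, transversion), 39 (A/G, transition), 41 (G/C, transversion).
Of the 12 differences, 6 transitions and 6 transversions over 46 sites: P = 6/46 = 0.130435, Q = 6/46 = 0.130435.
d = −0.5·ln(0.608695) − 0.25·ln(0.739130) = −0.5·(-0.496438) − 0.25·(-0.302281) = 0.3238.

0.3238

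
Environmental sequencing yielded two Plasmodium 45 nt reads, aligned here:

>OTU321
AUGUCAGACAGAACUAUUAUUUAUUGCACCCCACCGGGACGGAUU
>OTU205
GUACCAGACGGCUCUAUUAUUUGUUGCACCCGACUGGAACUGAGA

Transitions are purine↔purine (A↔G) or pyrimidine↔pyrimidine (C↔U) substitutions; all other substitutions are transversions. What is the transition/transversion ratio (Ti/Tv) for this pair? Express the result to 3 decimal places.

1.167

The sequences differ at positions 1 (A/G, transition), 3 (G/A, transition), 4 (U/C, transition), 10 (A/G, transition), 12 (A/C, transversion), 13 (A/U, transversion), 23 (A/G, transition), 32 (C/G, transversion), 35 (C/U, transition), 38 (G/A, transition), 41 (G/U, transversion), 44 (U/G, transversion), 45 (U/A, transversion).
Of the 13 differences, 7 transitions and 6 transversions, so Ti/Tv = 7/6 = 1.167.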